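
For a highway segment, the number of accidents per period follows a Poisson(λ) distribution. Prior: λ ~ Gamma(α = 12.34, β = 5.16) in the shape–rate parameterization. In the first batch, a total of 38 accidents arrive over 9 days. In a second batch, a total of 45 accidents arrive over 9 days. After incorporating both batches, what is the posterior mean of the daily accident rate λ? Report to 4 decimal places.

4.1166

With a Gamma(shape α, rate β) prior, the Poisson likelihood is conjugate: the posterior is Gamma(α + ΣXᵢ, β + n).
After batch 1: Gamma(α+S, β+n) = Gamma(12.34+38, 5.16+9) = Gamma(50.34, 14.16).
After batch 2: Gamma(α+S, β+n) = Gamma(50.34+45, 14.16+9) = Gamma(95.34, 23.16).
Posterior mean = α/β = 95.34/23.16 = 4.1166.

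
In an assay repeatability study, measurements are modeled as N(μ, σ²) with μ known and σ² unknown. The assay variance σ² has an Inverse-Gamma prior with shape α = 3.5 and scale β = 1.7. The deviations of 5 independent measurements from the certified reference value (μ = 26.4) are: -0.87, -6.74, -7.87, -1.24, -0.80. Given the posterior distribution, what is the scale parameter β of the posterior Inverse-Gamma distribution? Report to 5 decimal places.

With known mean μ and an Inverse-Gamma(α, β) prior on σ², the Normal likelihood is conjugate: posterior is Inv-Gamma(α + n/2, β + Σ(xᵢ−μ)²/2).
Σ(xᵢ−μ)² = (-0.87)² + (-6.74)² + (-7.87)² + (-1.24)² + (-0.80)² = 110.2990.
Posterior: Inv-Gamma(3.5 + 5/2, 1.7 + 110.2990/2) = Inv-Gamma(6.00, 56.84950).
Posterior β = 56.84950.

56.84950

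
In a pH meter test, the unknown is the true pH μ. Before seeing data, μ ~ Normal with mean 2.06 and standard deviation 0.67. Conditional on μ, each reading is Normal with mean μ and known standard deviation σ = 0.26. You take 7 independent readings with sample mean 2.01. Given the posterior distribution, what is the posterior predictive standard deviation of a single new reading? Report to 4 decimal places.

For Normal data with known variance σ², a Normal(μ₀, σ₀²) prior on μ is conjugate. Posterior precision = 1/σ₀² + n/σ²; posterior mean is the precision-weighted average of μ₀ and x̄.
σ₀² = 0.67² = 0.4489, σ² = 0.26² = 0.0676; σ² + n·σ₀² = 0.0676 + 7·0.4489 = 3.2099.
Posterior precision = 1/σ₀² + n/σ² = 1/0.4489 + 7/0.0676 = (σ² + n·σ₀²)/(σ₀²σ²) = 3.2099/(0.4489·0.0676); posterior variance σₙ² = σ₀²σ²/(σ² + n·σ₀²) = 0.4489·0.0676/3.2099 = 0.009454.
Predictive variance for one new observation = σₙ² + σ² = 0.4489·0.0676/3.2099 + 0.0676 = σ²·(σ₀² + 3.2099)/3.2099 = 0.0676·3.6588/3.2099 = 0.077054; SD = √(0.0676·3.6588/3.2099) = 0.2776.

0.2776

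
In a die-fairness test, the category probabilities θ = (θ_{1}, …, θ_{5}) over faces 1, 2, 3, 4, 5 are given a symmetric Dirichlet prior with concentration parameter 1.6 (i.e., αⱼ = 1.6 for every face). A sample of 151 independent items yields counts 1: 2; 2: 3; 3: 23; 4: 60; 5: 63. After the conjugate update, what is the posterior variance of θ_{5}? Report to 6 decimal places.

0.001508

The Dirichlet prior is conjugate to the Multinomial likelihood: each posterior αⱼ = prior αⱼ + observed count nⱼ.
Posterior concentration: (3.6, 4.6, 24.6, 61.6, 64.6), total = 159.0.
Var[θ_j] = α_j(Σα−α_j)/((Σα)²(Σα+1)) = 64.6·94.4/(159.0²·160.0) = 0.001508.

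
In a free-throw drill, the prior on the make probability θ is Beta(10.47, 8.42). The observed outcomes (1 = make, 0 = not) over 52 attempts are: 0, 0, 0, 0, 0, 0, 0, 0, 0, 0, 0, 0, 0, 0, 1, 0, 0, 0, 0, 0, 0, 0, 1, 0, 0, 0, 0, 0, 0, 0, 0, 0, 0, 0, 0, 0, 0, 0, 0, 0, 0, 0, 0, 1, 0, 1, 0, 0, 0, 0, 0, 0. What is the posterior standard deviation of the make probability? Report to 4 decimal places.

The Beta prior is conjugate to a Binomial/Bernoulli likelihood; the update adds successes to α and failures to β.
Posterior: Beta(α+k, β+n−k) = Beta(10.47+4, 8.42+48) = Beta(14.47, 56.42).
Var = αβ/((α+β)²(α+β+1)) = 14.47·56.42/(70.89²·71.89) = 0.00225976; SD = √0.00225976 = 0.0475.

0.0475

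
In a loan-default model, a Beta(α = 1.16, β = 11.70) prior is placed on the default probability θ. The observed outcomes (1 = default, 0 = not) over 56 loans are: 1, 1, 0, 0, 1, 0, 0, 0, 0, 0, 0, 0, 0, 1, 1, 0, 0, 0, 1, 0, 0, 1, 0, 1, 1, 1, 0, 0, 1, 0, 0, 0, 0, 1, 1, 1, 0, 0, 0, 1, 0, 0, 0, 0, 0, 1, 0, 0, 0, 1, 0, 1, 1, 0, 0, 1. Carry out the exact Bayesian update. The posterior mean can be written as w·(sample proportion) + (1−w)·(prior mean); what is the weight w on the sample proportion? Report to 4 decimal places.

0.8132

The Beta prior is conjugate to a Binomial/Bernoulli likelihood; the update adds successes to α and failures to β.
Posterior mean = (α₀+k)/(α₀+β₀+n) = [n/(α₀+β₀+n)]·(k/n) + [(α₀+β₀)/(α₀+β₀+n)]·α₀/(α₀+β₀), so only n and the prior enter the weight.
The weight on the data is w = n/(α₀+β₀+n) = 56/(1.16+11.70+56) = 56/68.86 = 0.8132.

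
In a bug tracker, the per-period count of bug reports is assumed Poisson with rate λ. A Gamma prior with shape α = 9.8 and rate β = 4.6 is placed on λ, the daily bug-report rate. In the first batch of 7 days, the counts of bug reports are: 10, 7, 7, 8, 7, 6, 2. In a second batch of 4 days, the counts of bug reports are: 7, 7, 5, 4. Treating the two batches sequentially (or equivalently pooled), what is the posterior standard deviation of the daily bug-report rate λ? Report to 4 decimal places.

With a Gamma(shape α, rate β) prior, the Poisson likelihood is conjugate: the posterior is Gamma(α + ΣXᵢ, β + n).
Batch 1: sum of counts S = 47 over n = 7 days.
After batch 1: Gamma(α+S, β+n) = Gamma(9.8+47, 4.6+7) = Gamma(56.8, 11.6).
Batch 2: sum of counts S = 23 over n = 4 days.
After batch 2: Gamma(α+S, β+n) = Gamma(56.8+23, 11.6+4) = Gamma(79.8, 15.6).
SD = √α/β = √79.8/15.6 = 0.5726.

0.5726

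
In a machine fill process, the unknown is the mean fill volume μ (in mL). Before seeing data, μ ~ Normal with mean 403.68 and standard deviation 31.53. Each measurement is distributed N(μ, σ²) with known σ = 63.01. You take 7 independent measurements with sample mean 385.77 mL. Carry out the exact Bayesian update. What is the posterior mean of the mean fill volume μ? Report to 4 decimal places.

For Normal data with known variance σ², a Normal(μ₀, σ₀²) prior on μ is conjugate. Posterior precision = 1/σ₀² + n/σ²; posterior mean is the precision-weighted average of μ₀ and x̄.
n·x̄ = 7·385.77 = 2700.39.
σ₀² = 31.53² = 994.1409, σ² = 63.01² = 3970.2601; σ² + n·σ₀² = 3970.2601 + 7·994.1409 = 10929.2464.
Posterior mean = (μ₀/σ₀² + n·x̄/σ²)/(1/σ₀² + n/σ²) = (σ²·μ₀ + σ₀²·n·x̄)/(σ² + n·σ₀²) = (3970.2601·403.68 + 994.1409·2700.39)/10929.2464 = 4287282.742119/10929.2464 = 392.2762.

392.2762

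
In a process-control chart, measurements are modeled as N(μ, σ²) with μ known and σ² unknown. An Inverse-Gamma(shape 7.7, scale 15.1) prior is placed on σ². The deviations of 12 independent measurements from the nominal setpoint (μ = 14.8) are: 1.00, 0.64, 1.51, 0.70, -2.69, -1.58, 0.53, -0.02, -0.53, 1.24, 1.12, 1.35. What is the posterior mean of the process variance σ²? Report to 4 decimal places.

1.9405

With known mean μ and an Inverse-Gamma(α, β) prior on σ², the Normal likelihood is conjugate: posterior is Inv-Gamma(α + n/2, β + Σ(xᵢ−μ)²/2).
Σ(xᵢ−μ)² = (1.00)² + (0.64)² + (1.51)² + (0.70)² + (-2.69)² + (-1.58)² + (0.53)² + (-0.02)² + (-0.53)² + (1.24)² + (1.12)² + (1.35)² = 19.0889.
Posterior: Inv-Gamma(7.7 + 12/2, 15.1 + 19.0889/2) = Inv-Gamma(13.70, 24.64445).
E[σ²|data] = β/(α−1) = 24.64445/12.70 = 1.9405.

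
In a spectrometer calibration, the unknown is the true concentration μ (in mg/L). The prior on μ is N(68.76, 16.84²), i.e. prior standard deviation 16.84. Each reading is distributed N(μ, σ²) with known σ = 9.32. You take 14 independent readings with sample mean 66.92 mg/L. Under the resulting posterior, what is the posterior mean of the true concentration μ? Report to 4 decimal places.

66.9594

For Normal data with known variance σ², a Normal(μ₀, σ₀²) prior on μ is conjugate. Posterior precision = 1/σ₀² + n/σ²; posterior mean is the precision-weighted average of μ₀ and x̄.
n·x̄ = 14·66.92 = 936.88.
σ₀² = 16.84² = 283.5856, σ² = 9.32² = 86.8624; σ² + n·σ₀² = 86.8624 + 14·283.5856 = 4057.0608.
Posterior mean = (μ₀/σ₀² + n·x̄/σ²)/(1/σ₀² + n/σ²) = (σ²·μ₀ + σ₀²·n·x̄)/(σ² + n·σ₀²) = (86.8624·68.76 + 283.5856·936.88)/4057.0608 = 271658.335552/4057.0608 = 66.9594.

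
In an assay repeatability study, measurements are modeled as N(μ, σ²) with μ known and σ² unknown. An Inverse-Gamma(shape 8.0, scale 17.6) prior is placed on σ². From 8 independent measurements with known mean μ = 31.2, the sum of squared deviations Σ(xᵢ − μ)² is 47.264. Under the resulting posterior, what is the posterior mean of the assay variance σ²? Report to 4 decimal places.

With known mean μ and an Inverse-Gamma(α, β) prior on σ², the Normal likelihood is conjugate: posterior is Inv-Gamma(α + n/2, β + Σ(xᵢ−μ)²/2).
Posterior: Inv-Gamma(8.0 + 8/2, 17.6 + 47.264/2) = Inv-Gamma(12.00, 41.2320).
E[σ²|data] = β/(α−1) = 41.2320/11.00 = 3.7484.

3.7484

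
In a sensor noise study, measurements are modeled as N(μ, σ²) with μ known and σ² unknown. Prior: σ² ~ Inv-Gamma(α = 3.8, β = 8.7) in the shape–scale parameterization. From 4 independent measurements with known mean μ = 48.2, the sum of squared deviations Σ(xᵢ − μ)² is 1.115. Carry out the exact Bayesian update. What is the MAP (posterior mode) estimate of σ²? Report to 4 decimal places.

With known mean μ and an Inverse-Gamma(α, β) prior on σ², the Normal likelihood is conjugate: posterior is Inv-Gamma(α + n/2, β + Σ(xᵢ−μ)²/2).
Posterior: Inv-Gamma(3.8 + 4/2, 8.7 + 1.115/2) = Inv-Gamma(5.80, 9.2575).
Mode = β/(α+1) = 9.2575/6.80 = 1.3614.

1.3614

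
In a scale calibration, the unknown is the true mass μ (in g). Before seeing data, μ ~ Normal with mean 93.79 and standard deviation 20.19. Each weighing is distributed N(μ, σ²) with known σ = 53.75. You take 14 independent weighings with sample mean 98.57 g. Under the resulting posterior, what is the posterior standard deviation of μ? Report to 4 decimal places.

For Normal data with known variance σ², a Normal(μ₀, σ₀²) prior on μ is conjugate. Posterior precision = 1/σ₀² + n/σ²; posterior mean is the precision-weighted average of μ₀ and x̄.
σ₀² = 20.19² = 407.6361, σ² = 53.75² = 2889.0625; σ² + n·σ₀² = 2889.0625 + 14·407.6361 = 8595.9679.
Posterior precision = 1/σ₀² + n/σ² = 1/407.6361 + 14/2889.0625 = (σ² + n·σ₀²)/(σ₀²σ²) = 8595.9679/(407.6361·2889.0625); posterior variance σₙ² = σ₀²σ²/(σ² + n·σ₀²) = 407.6361·2889.0625/8595.9679 = 137.004487.
Posterior SD = √σₙ² = √(407.6361·2889.0625/8595.9679) = 11.7049.

11.7049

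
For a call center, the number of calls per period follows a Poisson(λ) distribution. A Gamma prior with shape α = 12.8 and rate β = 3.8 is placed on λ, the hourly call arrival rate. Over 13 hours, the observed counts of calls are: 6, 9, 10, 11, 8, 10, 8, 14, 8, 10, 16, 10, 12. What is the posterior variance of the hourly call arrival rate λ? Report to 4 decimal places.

With a Gamma(shape α, rate β) prior, the Poisson likelihood is conjugate: the posterior is Gamma(α + ΣXᵢ, β + n).
Sum of counts S = 132 over n = 13 hours.
Posterior: Gamma(α+S, β+n) = Gamma(12.8+132, 3.8+13) = Gamma(144.8, 16.8).
Var = α/β² = 144.8/16.8² = 0.5130.

0.5130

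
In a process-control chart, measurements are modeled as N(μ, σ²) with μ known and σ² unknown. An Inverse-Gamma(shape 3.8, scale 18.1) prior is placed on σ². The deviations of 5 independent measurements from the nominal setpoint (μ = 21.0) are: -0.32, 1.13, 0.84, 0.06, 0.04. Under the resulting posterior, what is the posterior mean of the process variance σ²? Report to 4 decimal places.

3.6123

With known mean μ and an Inverse-Gamma(α, β) prior on σ², the Normal likelihood is conjugate: posterior is Inv-Gamma(α + n/2, β + Σ(xᵢ−μ)²/2).
Σ(xᵢ−μ)² = (-0.32)² + (1.13)² + (0.84)² + (0.06)² + (0.04)² = 2.0901.
Posterior: Inv-Gamma(3.8 + 5/2, 18.1 + 2.0901/2) = Inv-Gamma(6.30, 19.14505).
E[σ²|data] = β/(α−1) = 19.14505/5.30 = 3.6123.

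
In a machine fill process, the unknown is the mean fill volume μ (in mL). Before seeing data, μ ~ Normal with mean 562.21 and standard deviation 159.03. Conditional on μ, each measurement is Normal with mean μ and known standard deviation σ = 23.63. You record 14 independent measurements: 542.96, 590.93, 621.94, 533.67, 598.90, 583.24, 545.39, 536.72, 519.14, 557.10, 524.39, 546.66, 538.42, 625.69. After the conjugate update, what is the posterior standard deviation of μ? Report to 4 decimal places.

6.3104

For Normal data with known variance σ², a Normal(μ₀, σ₀²) prior on μ is conjugate. Posterior precision = 1/σ₀² + n/σ²; posterior mean is the precision-weighted average of μ₀ and x̄.
σ₀² = 159.03² = 25290.5409, σ² = 23.63² = 558.3769; σ² + n·σ₀² = 558.3769 + 14·25290.5409 = 354625.9495.
Posterior precision = 1/σ₀² + n/σ² = 1/25290.5409 + 14/558.3769 = (σ² + n·σ₀²)/(σ₀²σ²) = 354625.9495/(25290.5409·558.3769); posterior variance σₙ² = σ₀²σ²/(σ² + n·σ₀²) = 25290.5409·558.3769/354625.9495 = 39.821265.
Posterior SD = √σₙ² = √(25290.5409·558.3769/354625.9495) = 6.3104.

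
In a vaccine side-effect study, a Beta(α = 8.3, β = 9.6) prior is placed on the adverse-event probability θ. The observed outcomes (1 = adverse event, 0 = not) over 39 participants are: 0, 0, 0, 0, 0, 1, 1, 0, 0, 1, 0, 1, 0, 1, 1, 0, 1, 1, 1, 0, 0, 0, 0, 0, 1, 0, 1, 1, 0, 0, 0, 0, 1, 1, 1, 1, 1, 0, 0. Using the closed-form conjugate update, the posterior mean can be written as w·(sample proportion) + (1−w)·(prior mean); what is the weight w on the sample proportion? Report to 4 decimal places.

The Beta prior is conjugate to a Binomial/Bernoulli likelihood; the update adds successes to α and failures to β.
Posterior mean = (α₀+k)/(α₀+β₀+n) = [n/(α₀+β₀+n)]·(k/n) + [(α₀+β₀)/(α₀+β₀+n)]·α₀/(α₀+β₀), so only n and the prior enter the weight.
The weight on the data is w = n/(α₀+β₀+n) = 39/(8.3+9.6+39) = 39/56.9 = 0.6854.

0.6854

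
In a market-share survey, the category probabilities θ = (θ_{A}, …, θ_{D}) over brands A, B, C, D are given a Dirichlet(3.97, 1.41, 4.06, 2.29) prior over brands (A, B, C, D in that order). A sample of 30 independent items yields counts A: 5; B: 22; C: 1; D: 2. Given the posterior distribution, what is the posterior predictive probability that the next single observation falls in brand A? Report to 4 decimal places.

0.2150

The Dirichlet prior is conjugate to the Multinomial likelihood: each posterior αⱼ = prior αⱼ + observed count nⱼ.
Posterior concentration: (8.97, 23.41, 5.06, 4.29), total = 41.73.
P(next = A | data) = α_{A}/Σα = 0.2150.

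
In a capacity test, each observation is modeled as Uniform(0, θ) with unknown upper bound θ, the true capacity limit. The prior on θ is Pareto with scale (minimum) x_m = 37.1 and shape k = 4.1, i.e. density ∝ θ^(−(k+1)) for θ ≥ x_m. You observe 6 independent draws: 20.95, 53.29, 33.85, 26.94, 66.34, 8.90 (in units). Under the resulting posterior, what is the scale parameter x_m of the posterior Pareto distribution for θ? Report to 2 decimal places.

66.34

A Pareto(scale x_m, shape k) prior on the upper bound θ of Uniform(0, θ) is conjugate: posterior is Pareto(max(x_m, max xᵢ), k + n).
Sample maximum = 66.34; prior scale x_m = 37.1 → posterior scale = max = 66.34.
Posterior shape = 4.1 + 6 = 10.1.
Posterior scale x_m = 66.34.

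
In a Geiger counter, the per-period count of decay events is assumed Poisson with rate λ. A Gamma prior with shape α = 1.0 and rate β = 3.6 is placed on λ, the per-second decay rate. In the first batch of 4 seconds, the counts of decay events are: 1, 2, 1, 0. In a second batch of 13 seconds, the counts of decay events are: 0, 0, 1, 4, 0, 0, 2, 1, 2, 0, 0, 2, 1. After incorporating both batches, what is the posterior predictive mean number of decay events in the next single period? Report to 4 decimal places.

0.8738

With a Gamma(shape α, rate β) prior, the Poisson likelihood is conjugate: the posterior is Gamma(α + ΣXᵢ, β + n).
Batch 1: sum of counts S = 4 over n = 4 seconds.
After batch 1: Gamma(α+S, β+n) = Gamma(1.0+4, 3.6+4) = Gamma(5.0, 7.6).
Batch 2: sum of counts S = 13 over n = 13 seconds.
After batch 2: Gamma(α+S, β+n) = Gamma(5.0+13, 7.6+13) = Gamma(18.0, 20.6).
The predictive distribution for one future period is NegBinom with mean α/β = 0.8738.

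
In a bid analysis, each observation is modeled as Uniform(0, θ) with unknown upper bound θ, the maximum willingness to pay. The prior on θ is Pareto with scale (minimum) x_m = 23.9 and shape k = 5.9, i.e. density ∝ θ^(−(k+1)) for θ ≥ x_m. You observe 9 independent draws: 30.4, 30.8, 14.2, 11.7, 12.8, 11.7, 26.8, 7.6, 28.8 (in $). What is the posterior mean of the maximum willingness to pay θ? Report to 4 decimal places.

A Pareto(scale x_m, shape k) prior on the upper bound θ of Uniform(0, θ) is conjugate: posterior is Pareto(max(x_m, max xᵢ), k + n).
Sample maximum = 30.8; prior scale x_m = 23.9 → posterior scale = max = 30.8.
Posterior shape = 5.9 + 9 = 14.9.
E[θ|data] = k·x_m/(k−1) = 14.9·30.8/13.9 = 33.0158.

33.0158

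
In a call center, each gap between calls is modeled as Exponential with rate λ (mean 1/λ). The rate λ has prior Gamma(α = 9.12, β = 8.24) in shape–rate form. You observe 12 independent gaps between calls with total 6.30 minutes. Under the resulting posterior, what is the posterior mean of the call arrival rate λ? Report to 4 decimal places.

With a Gamma(shape α, rate β) prior on the exponential rate λ, the posterior after n observations with total T = Σxᵢ is Gamma(α+n, β+T).
Posterior: Gamma(9.12+12, 8.24+6.30) = Gamma(21.12, 14.54).
Posterior mean of λ = α/β = 21.12/14.54 = 1.4525.

1.4525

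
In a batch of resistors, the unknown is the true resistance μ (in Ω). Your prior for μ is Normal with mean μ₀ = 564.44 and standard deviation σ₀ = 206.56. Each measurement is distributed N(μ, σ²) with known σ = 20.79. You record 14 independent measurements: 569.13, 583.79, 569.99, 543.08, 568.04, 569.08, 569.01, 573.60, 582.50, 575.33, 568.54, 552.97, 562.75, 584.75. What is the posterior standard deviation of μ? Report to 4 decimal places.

5.5544

For Normal data with known variance σ², a Normal(μ₀, σ₀²) prior on μ is conjugate. Posterior precision = 1/σ₀² + n/σ²; posterior mean is the precision-weighted average of μ₀ and x̄.
σ₀² = 206.56² = 42667.0336, σ² = 20.79² = 432.2241; σ² + n·σ₀² = 432.2241 + 14·42667.0336 = 597770.6945.
Posterior precision = 1/σ₀² + n/σ² = 1/42667.0336 + 14/432.2241 = (σ² + n·σ₀²)/(σ₀²σ²) = 597770.6945/(42667.0336·432.2241); posterior variance σₙ² = σ₀²σ²/(σ² + n·σ₀²) = 42667.0336·432.2241/597770.6945 = 30.850827.
Posterior SD = √σₙ² = √(42667.0336·432.2241/597770.6945) = 5.5544.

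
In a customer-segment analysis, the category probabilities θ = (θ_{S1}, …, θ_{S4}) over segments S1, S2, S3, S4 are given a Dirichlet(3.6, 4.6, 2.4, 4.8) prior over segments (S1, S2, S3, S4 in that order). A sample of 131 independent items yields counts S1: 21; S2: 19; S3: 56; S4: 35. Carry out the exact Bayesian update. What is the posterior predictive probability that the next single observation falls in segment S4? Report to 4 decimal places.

0.2719

The Dirichlet prior is conjugate to the Multinomial likelihood: each posterior αⱼ = prior αⱼ + observed count nⱼ.
Posterior concentration: (24.6, 23.6, 58.4, 39.8), total = 146.4.
P(next = S4 | data) = α_{S4}/Σα = 0.2719.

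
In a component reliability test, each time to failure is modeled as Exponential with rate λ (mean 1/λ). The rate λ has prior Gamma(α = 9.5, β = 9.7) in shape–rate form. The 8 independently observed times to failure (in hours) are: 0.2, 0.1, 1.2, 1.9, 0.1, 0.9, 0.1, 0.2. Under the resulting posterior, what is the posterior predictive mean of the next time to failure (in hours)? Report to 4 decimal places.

With a Gamma(shape α, rate β) prior on the exponential rate λ, the posterior after n observations with total T = Σxᵢ is Gamma(α+n, β+T).
Sum of observations T = 4.7 hours; n = 8.
Posterior: Gamma(9.5+8, 9.7+4.7) = Gamma(17.5, 14.4).
The predictive distribution for the next observation is Lomax; its mean is β/(α−1) = 14.4/16.5 = 0.8727.

0.8727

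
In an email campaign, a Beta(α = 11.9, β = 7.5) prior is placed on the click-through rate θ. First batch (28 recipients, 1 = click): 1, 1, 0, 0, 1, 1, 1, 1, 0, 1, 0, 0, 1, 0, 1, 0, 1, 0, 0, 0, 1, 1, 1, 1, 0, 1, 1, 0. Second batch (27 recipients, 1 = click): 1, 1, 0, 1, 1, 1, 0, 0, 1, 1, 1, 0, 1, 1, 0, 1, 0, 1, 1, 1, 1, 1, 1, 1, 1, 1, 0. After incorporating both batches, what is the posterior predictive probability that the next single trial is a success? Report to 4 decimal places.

0.6438

The Beta prior is conjugate to a Binomial/Bernoulli likelihood; the update adds successes to α and failures to β.
After batch 1: Beta(11.9+16, 7.5+12) = Beta(27.9, 19.5).
After batch 2: Beta(27.9+20, 19.5+7) = Beta(47.9, 26.5).
For a single future Bernoulli trial, P(success | data) = α/(α+β) = 0.6438.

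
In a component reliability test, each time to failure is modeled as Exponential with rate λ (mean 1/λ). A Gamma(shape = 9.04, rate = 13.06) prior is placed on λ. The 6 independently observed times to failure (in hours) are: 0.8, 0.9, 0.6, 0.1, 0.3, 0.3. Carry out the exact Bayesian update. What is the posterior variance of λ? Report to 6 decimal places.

0.058312

With a Gamma(shape α, rate β) prior on the exponential rate λ, the posterior after n observations with total T = Σxᵢ is Gamma(α+n, β+T).
Sum of observations T = 3.0 hours; n = 6.
Posterior: Gamma(9.04+6, 13.06+3.0) = Gamma(15.04, 16.06).
Var = α/β² = 0.058312.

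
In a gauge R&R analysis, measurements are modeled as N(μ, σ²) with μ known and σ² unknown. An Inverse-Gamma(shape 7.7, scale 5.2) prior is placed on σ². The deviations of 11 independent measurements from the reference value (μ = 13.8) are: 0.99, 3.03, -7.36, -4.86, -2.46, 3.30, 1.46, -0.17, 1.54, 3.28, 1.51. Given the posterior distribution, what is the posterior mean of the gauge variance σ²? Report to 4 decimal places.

With known mean μ and an Inverse-Gamma(α, β) prior on σ², the Normal likelihood is conjugate: posterior is Inv-Gamma(α + n/2, β + Σ(xᵢ−μ)²/2).
Σ(xᵢ−μ)² = (0.99)² + (3.03)² + (-7.36)² + (-4.86)² + (-2.46)² + (3.30)² + (1.46)² + (-0.17)² + (1.54)² + (3.28)² + (1.51)² = 122.4624.
Posterior: Inv-Gamma(7.7 + 11/2, 5.2 + 122.4624/2) = Inv-Gamma(13.20, 66.43120).
E[σ²|data] = β/(α−1) = 66.43120/12.20 = 5.4452.

5.4452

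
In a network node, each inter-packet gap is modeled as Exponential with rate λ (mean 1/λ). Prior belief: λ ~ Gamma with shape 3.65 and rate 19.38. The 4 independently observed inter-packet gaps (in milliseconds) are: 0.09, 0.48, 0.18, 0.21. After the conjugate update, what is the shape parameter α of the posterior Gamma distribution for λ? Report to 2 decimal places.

With a Gamma(shape α, rate β) prior on the exponential rate λ, the posterior after n observations with total T = Σxᵢ is Gamma(α+n, β+T).
Sum of observations T = 0.96 milliseconds; n = 4.
Posterior: Gamma(3.65+4, 19.38+0.96) = Gamma(7.65, 20.34).
Posterior α = 7.65.

7.65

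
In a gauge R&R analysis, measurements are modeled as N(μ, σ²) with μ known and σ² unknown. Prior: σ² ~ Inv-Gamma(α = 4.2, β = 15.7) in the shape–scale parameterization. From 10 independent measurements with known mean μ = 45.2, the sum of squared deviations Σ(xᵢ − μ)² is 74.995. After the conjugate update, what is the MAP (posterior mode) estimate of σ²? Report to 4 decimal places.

With known mean μ and an Inverse-Gamma(α, β) prior on σ², the Normal likelihood is conjugate: posterior is Inv-Gamma(α + n/2, β + Σ(xᵢ−μ)²/2).
Posterior: Inv-Gamma(4.2 + 10/2, 15.7 + 74.995/2) = Inv-Gamma(9.20, 53.1975).
Mode = β/(α+1) = 53.1975/10.20 = 5.2154.

5.2154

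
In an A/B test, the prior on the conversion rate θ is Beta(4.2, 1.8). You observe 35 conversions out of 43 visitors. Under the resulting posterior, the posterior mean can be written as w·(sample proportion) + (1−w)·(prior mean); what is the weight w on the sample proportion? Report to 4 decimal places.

0.8776

The Beta prior is conjugate to a Binomial/Bernoulli likelihood; the update adds successes to α and failures to β.
Posterior mean = (α₀+k)/(α₀+β₀+n) = [n/(α₀+β₀+n)]·(k/n) + [(α₀+β₀)/(α₀+β₀+n)]·α₀/(α₀+β₀), so only n and the prior enter the weight.
The weight on the data is w = n/(α₀+β₀+n) = 43/(4.2+1.8+43) = 43/49.0 = 0.8776.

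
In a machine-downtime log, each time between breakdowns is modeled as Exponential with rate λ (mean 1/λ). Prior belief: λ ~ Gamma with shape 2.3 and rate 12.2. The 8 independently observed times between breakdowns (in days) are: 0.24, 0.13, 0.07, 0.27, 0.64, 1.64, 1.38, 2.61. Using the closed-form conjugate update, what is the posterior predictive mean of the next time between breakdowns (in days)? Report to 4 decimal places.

2.0624

With a Gamma(shape α, rate β) prior on the exponential rate λ, the posterior after n observations with total T = Σxᵢ is Gamma(α+n, β+T).
Sum of observations T = 6.98 days; n = 8.
Posterior: Gamma(2.3+8, 12.2+6.98) = Gamma(10.3, 19.18).
The predictive distribution for the next observation is Lomax; its mean is β/(α−1) = 19.18/9.3 = 2.0624.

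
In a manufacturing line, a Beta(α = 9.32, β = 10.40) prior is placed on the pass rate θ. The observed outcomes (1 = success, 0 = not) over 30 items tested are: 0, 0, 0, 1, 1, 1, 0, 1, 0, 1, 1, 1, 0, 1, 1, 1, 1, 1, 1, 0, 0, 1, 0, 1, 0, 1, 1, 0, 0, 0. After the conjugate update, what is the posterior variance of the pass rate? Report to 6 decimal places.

The Beta prior is conjugate to a Binomial/Bernoulli likelihood; the update adds successes to α and failures to β.
Posterior: Beta(α+k, β+n−k) = Beta(9.32+17, 10.40+13) = Beta(26.32, 23.40).
Var = αβ/((α+β)²(α+β+1)) = 26.32·23.40/(49.72²·50.72) = 0.004912.

0.004912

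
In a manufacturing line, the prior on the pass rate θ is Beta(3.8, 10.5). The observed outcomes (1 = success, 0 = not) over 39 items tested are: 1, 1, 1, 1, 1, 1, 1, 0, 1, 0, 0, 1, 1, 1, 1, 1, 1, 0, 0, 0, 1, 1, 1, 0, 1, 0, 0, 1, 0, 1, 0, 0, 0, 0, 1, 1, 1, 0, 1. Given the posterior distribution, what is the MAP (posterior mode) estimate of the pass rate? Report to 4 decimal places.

The Beta prior is conjugate to a Binomial/Bernoulli likelihood; the update adds successes to α and failures to β.
Posterior: Beta(α+k, β+n−k) = Beta(3.8+24, 10.5+15) = Beta(27.8, 25.5).
Mode of Beta(a,b) for a,b>1 is (a−1)/(a+b−2) = 26.8/51.3 = 0.5224.

0.5224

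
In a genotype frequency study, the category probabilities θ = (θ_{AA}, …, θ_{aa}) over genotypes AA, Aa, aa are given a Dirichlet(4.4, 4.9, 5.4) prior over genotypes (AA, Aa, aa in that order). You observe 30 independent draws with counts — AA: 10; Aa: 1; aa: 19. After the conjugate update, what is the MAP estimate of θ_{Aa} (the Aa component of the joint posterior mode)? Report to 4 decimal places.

The Dirichlet prior is conjugate to the Multinomial likelihood: each posterior αⱼ = prior αⱼ + observed count nⱼ.
Posterior concentration: (14.4, 5.9, 24.4), total = 44.7.
Joint mode component: (α_{Aa}−1)/(Σα−K) = 4.9/41.7 = 0.1175.

0.1175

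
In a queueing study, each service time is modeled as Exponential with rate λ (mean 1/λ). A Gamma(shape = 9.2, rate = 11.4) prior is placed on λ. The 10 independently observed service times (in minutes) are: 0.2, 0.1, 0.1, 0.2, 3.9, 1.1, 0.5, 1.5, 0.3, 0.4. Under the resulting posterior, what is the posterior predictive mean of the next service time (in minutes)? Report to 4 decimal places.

1.0824

With a Gamma(shape α, rate β) prior on the exponential rate λ, the posterior after n observations with total T = Σxᵢ is Gamma(α+n, β+T).
Sum of observations T = 8.3 minutes; n = 10.
Posterior: Gamma(9.2+10, 11.4+8.3) = Gamma(19.2, 19.7).
The predictive distribution for the next observation is Lomax; its mean is β/(α−1) = 19.7/18.2 = 1.0824.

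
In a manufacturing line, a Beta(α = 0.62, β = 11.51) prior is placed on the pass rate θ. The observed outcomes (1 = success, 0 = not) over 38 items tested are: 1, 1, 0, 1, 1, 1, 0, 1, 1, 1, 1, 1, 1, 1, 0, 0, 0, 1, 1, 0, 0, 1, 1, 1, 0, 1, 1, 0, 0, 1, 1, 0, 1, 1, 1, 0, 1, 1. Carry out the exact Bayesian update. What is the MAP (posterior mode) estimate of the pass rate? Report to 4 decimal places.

The Beta prior is conjugate to a Binomial/Bernoulli likelihood; the update adds successes to α and failures to β.
Posterior: Beta(α+k, β+n−k) = Beta(0.62+26, 11.51+12) = Beta(26.62, 23.51).
Mode of Beta(a,b) for a,b>1 is (a−1)/(a+b−2) = 25.62/48.13 = 0.5323.

0.5323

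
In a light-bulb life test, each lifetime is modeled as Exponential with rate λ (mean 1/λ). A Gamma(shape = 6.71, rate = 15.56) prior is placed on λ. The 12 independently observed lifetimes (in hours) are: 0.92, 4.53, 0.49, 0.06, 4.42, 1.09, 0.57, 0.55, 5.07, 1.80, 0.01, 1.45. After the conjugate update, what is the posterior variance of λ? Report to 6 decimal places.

With a Gamma(shape α, rate β) prior on the exponential rate λ, the posterior after n observations with total T = Σxᵢ is Gamma(α+n, β+T).
Sum of observations T = 20.96 hours; n = 12.
Posterior: Gamma(6.71+12, 15.56+20.96) = Gamma(18.71, 36.52).
Var = α/β² = 0.014029.

0.014029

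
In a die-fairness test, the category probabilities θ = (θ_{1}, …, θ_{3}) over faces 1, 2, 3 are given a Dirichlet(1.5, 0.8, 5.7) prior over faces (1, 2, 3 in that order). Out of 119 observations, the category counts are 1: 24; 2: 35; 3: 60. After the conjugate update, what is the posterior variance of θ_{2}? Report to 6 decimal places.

0.001581

The Dirichlet prior is conjugate to the Multinomial likelihood: each posterior αⱼ = prior αⱼ + observed count nⱼ.
Posterior concentration: (25.5, 35.8, 65.7), total = 127.0.
Var[θ_j] = α_j(Σα−α_j)/((Σα)²(Σα+1)) = 35.8·91.2/(127.0²·128.0) = 0.001581.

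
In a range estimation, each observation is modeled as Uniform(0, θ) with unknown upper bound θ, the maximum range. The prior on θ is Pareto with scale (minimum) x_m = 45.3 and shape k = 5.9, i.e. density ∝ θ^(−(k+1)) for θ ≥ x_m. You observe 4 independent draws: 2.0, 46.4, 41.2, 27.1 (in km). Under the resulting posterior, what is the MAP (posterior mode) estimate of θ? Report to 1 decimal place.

A Pareto(scale x_m, shape k) prior on the upper bound θ of Uniform(0, θ) is conjugate: posterior is Pareto(max(x_m, max xᵢ), k + n).
Sample maximum = 46.4; prior scale x_m = 45.3 → posterior scale = max = 46.4.
Posterior shape = 5.9 + 4 = 9.9.
The Pareto density is decreasing on [x_m, ∞), so the mode is x_m = 46.4.

46.4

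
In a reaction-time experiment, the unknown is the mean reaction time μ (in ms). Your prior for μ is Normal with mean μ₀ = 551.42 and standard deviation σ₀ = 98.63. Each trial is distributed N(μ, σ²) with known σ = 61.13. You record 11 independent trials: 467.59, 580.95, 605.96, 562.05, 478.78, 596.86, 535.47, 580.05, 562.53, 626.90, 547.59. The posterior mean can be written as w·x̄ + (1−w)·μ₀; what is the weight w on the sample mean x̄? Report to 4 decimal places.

0.9663

For Normal data with known variance σ², a Normal(μ₀, σ₀²) prior on μ is conjugate. Posterior precision = 1/σ₀² + n/σ²; posterior mean is the precision-weighted average of μ₀ and x̄.
σ₀² = 98.63² = 9727.8769, σ² = 61.13² = 3736.8769. Prior precision 1/σ₀² = 1/9727.8769; data precision n/σ² = 11/3736.8769.
w = (n/σ²)/(1/σ₀² + n/σ²) = n·σ₀²/(σ² + n·σ₀²) = 11·9727.8769/(3736.8769 + 11·9727.8769) = 107006.6459/110743.5228 = 0.9663.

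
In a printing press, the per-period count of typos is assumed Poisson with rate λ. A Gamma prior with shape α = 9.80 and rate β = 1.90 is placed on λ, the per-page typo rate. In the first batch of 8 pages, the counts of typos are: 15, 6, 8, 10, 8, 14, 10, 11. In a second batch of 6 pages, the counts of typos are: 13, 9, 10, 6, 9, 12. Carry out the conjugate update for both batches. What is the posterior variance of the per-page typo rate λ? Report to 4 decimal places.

With a Gamma(shape α, rate β) prior, the Poisson likelihood is conjugate: the posterior is Gamma(α + ΣXᵢ, β + n).
Batch 1: sum of counts S = 82 over n = 8 pages.
After batch 1: Gamma(α+S, β+n) = Gamma(9.80+82, 1.90+8) = Gamma(91.80, 9.90).
Batch 2: sum of counts S = 59 over n = 6 pages.
After batch 2: Gamma(α+S, β+n) = Gamma(91.80+59, 9.90+6) = Gamma(150.80, 15.90).
Var = α/β² = 150.80/15.90² = 0.5965.

0.5965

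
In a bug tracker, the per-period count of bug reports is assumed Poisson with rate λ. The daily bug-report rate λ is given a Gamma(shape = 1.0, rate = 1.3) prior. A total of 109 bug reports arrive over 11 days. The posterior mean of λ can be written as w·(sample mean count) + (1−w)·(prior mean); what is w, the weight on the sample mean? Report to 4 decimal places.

0.8943

With a Gamma(shape α, rate β) prior, the Poisson likelihood is conjugate: the posterior is Gamma(α + ΣXᵢ, β + n).
Posterior mean = (α₀+S)/(β₀+n) = [n/(β₀+n)]·(S/n) + [β₀/(β₀+n)]·(α₀/β₀), so only n and β₀ enter the weight.
Weight on data w = n/(β₀+n) = 11/(1.3+11) = 11/12.3 = 0.8943.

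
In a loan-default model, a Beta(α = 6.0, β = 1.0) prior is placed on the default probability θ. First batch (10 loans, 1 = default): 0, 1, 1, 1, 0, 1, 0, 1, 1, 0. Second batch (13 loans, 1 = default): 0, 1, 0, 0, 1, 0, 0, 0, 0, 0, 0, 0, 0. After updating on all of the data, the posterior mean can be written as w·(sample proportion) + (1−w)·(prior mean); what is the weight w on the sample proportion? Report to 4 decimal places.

The Beta prior is conjugate to a Binomial/Bernoulli likelihood; the update adds successes to α and failures to β.
Total number of loans: n = 10 + 13 = 23.
Posterior mean = (α₀+k)/(α₀+β₀+n) = [n/(α₀+β₀+n)]·(k/n) + [(α₀+β₀)/(α₀+β₀+n)]·α₀/(α₀+β₀), so only n and the prior enter the weight.
The weight on the data is w = n/(α₀+β₀+n) = 23/(6.0+1.0+23) = 23/30.0 = 0.7667.

0.7667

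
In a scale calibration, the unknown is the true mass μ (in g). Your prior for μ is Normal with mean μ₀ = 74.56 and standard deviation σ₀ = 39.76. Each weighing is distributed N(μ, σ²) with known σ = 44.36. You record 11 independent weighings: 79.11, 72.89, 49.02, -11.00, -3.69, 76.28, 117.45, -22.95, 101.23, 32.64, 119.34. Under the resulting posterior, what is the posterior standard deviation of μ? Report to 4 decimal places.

For Normal data with known variance σ², a Normal(μ₀, σ₀²) prior on μ is conjugate. Posterior precision = 1/σ₀² + n/σ²; posterior mean is the precision-weighted average of μ₀ and x̄.
σ₀² = 39.76² = 1580.8576, σ² = 44.36² = 1967.8096; σ² + n·σ₀² = 1967.8096 + 11·1580.8576 = 19357.2432.
Posterior precision = 1/σ₀² + n/σ² = 1/1580.8576 + 11/1967.8096 = (σ² + n·σ₀²)/(σ₀²σ²) = 19357.2432/(1580.8576·1967.8096); posterior variance σₙ² = σ₀²σ²/(σ² + n·σ₀²) = 1580.8576·1967.8096/19357.2432 = 160.706085.
Posterior SD = √σₙ² = √(1580.8576·1967.8096/19357.2432) = 12.6770.

12.6770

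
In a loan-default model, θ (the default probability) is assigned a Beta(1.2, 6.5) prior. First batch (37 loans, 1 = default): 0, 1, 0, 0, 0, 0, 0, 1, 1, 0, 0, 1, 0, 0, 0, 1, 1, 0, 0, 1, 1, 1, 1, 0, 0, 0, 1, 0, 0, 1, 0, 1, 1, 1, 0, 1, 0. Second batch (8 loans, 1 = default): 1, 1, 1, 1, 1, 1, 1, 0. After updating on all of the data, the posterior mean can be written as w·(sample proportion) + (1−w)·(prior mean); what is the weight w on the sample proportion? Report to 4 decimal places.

The Beta prior is conjugate to a Binomial/Bernoulli likelihood; the update adds successes to α and failures to β.
Total number of loans: n = 37 + 8 = 45.
Posterior mean = (α₀+k)/(α₀+β₀+n) = [n/(α₀+β₀+n)]·(k/n) + [(α₀+β₀)/(α₀+β₀+n)]·α₀/(α₀+β₀), so only n and the prior enter the weight.
The weight on the data is w = n/(α₀+β₀+n) = 45/(1.2+6.5+45) = 45/52.7 = 0.8539.

0.8539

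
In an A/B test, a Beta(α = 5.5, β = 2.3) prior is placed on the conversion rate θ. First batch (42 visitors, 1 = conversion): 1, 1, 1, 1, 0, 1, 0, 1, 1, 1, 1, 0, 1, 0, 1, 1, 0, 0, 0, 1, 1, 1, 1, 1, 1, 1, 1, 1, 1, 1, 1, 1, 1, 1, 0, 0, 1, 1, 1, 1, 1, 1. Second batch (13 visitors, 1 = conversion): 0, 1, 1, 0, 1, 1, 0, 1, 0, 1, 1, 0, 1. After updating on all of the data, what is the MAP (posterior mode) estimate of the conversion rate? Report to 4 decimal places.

The Beta prior is conjugate to a Binomial/Bernoulli likelihood; the update adds successes to α and failures to β.
After batch 1: Beta(5.5+33, 2.3+9) = Beta(38.5, 11.3).
After batch 2: Beta(38.5+8, 11.3+5) = Beta(46.5, 16.3).
Mode of Beta(a,b) for a,b>1 is (a−1)/(a+b−2) = 45.5/60.8 = 0.7484.

0.7484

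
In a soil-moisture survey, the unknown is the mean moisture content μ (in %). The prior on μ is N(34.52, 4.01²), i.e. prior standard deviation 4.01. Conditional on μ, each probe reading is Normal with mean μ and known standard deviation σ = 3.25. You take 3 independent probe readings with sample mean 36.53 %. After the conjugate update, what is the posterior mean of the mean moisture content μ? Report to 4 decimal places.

For Normal data with known variance σ², a Normal(μ₀, σ₀²) prior on μ is conjugate. Posterior precision = 1/σ₀² + n/σ²; posterior mean is the precision-weighted average of μ₀ and x̄.
n·x̄ = 3·36.53 = 109.59.
σ₀² = 4.01² = 16.0801, σ² = 3.25² = 10.5625; σ² + n·σ₀² = 10.5625 + 3·16.0801 = 58.8028.
Posterior mean = (μ₀/σ₀² + n·x̄/σ²)/(1/σ₀² + n/σ²) = (σ²·μ₀ + σ₀²·n·x̄)/(σ² + n·σ₀²) = (10.5625·34.52 + 16.0801·109.59)/58.8028 = 2126.835659/58.8028 = 36.1690.

36.1690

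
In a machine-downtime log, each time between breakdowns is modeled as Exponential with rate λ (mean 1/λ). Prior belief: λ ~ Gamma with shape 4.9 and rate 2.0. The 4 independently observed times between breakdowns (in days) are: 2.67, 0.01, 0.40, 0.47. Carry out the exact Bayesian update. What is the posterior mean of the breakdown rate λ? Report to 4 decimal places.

With a Gamma(shape α, rate β) prior on the exponential rate λ, the posterior after n observations with total T = Σxᵢ is Gamma(α+n, β+T).
Sum of observations T = 3.55 days; n = 4.
Posterior: Gamma(4.9+4, 2.0+3.55) = Gamma(8.9, 5.55).
Posterior mean of λ = α/β = 8.9/5.55 = 1.6036.

1.6036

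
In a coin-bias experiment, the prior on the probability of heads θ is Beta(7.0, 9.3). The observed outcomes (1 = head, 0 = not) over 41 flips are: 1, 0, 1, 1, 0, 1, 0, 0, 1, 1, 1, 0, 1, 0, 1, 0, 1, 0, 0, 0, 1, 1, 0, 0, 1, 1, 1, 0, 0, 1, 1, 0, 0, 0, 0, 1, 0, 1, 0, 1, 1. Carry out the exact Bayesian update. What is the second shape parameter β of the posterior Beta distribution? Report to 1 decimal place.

29.3

The Beta prior is conjugate to a Binomial/Bernoulli likelihood; the update adds successes to α and failures to β.
Posterior: Beta(α+k, β+n−k) = Beta(7.0+21, 9.3+20) = Beta(28.0, 29.3).
Posterior β = 29.3.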